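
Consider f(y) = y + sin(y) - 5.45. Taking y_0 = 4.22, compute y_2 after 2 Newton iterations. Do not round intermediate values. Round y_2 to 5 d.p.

f'(y) = 1 + cos(y)
y_0 = 4.220000: f = -2.111206, f' = 0.527268 → y_1 = 4.220000 - (-2.111206)/(0.527268) = 8.224051
y_1 = 8.224051: f = 3.706353, f' = 0.638320 → y_2 = 8.224051 - (3.706353)/(0.638320) = 2.417635

2.41764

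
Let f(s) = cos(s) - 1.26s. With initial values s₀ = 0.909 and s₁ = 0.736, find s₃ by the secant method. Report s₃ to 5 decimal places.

0.63778

Secant update: s_(k+1) = s_k − f(s_k)·(s_k − s_(k-1))/(f(s_k) − f(s_(k-1))).
f(s_0) = -0.530805, f(s_1) = -0.186200
s_2 = 0.736000 - (-0.186200)·(0.736000 - 0.909000)/(-0.186200 - (-0.530805)) = 0.642523; f(s_2) = -0.008992
s_3 = 0.642523 - (-0.008992)·(0.642523 - 0.736000)/(-0.008992 - (-0.186200)) = 0.637779; f(s_3) = -0.000182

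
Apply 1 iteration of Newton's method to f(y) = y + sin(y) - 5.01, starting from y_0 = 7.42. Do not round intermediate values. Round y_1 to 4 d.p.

Newton update: y ← y − f(y)/f'(y).
f'(y) = 1 + cos(y)
y_0 = 7.420000: f = 3.317299, f' = 1.420487 → y_1 = 7.420000 - (3.317299)/(1.420487) = 5.084674

5.0847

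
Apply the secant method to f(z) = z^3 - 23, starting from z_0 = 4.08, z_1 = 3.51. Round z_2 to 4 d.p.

3.0423

f(z_0) = 44.917312, f(z_1) = 20.243551
z_2 = 3.510000 - (20.243551)·(3.510000 - 4.080000)/(20.243551 - (44.917312)) = 3.042344; f(z_2) = 5.159510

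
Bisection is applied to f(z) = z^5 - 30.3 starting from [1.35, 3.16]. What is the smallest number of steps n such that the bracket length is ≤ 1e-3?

11

Initial width b − a = 3.16 − 1.35 = 1.810000.
After n steps the width is (b−a)/2^n; need (b−a)/2^n ≤ 1e-3.
So n ≥ log₂(1.810000/1e-3) = log₂(1810.0000) ≈ 10.8218.
Hence n = 11.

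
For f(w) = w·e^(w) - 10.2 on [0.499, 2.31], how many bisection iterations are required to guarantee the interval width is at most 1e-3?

Initial width b − a = 2.31 − 0.499 = 1.811000.
After n steps the width is (b−a)/2^n; need (b−a)/2^n ≤ 1e-3.
So n ≥ log₂(1.811000/1e-3) = log₂(1811.0000) ≈ 10.8226.
Hence n = 11.

11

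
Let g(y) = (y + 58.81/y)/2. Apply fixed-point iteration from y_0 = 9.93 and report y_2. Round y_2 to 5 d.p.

y_1 = g(9.930000) = 7.926229
y_2 = g(7.926229) = 7.672949

7.67295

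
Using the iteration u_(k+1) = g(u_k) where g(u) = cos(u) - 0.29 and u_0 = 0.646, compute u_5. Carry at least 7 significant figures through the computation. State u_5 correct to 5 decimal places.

0.55440

u_1 = g(0.646000) = 0.508498
u_2 = g(0.508498) = 0.583477
u_3 = g(0.583477) = 0.544552
u_4 = g(0.544552) = 0.565359
u_5 = g(0.565359) = 0.554396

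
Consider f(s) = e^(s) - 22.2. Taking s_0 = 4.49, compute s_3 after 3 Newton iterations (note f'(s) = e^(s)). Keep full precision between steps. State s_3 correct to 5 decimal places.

s_0 = 4.490000: f = 66.921446, f' = 89.121446 → s_1 = 4.490000 - (66.921446)/(89.121446) = 3.739098
s_1 = 3.739098: f = 19.860047, f' = 42.060047 → s_2 = 3.739098 - (19.860047)/(42.060047) = 3.266915
s_2 = 3.266915: f = 4.030297, f' = 26.230297 → s_3 = 3.266915 - (4.030297)/(26.230297) = 3.113265

3.11326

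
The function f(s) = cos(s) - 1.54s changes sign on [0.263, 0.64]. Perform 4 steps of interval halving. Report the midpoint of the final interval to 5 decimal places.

0.55753

f(0.263000) = 0.560594, f(0.640000) = -0.183504 (opposite signs)
step 1: m = 0.451500, f(m) = 0.204484 > 0 → root in [0.451500, 0.640000]
step 2: m = 0.545750, f(m) = 0.014283 > 0 → root in [0.545750, 0.640000]
step 3: m = 0.592875, f(m) = -0.083690 < 0 → root in [0.545750, 0.592875]
step 4: m = 0.569312, f(m) = -0.034469 < 0 → root in [0.545750, 0.569312]
Midpoint of [0.545750, 0.569312] = 0.557531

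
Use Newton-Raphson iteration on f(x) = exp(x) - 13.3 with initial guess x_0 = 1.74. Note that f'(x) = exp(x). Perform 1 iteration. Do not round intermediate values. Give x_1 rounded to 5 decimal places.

Newton update: x ← x − f(x)/f'(x).
x_0 = 1.740000: f = -7.602657, f' = 5.697343 → x_1 = 1.740000 - (-7.602657)/(5.697343) = 3.074421

3.07442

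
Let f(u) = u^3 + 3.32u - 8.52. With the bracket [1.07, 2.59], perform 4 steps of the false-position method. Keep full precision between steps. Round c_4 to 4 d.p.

f(1.070000) = -3.742557, f(2.590000) = 17.452779
step 1: c = 1.338393, f(c) = -1.679075 < 0 → new bracket [1.338393, 2.590000]
step 2: c = 1.448238, f(c) = -0.674321 < 0 → new bracket [1.448238, 2.590000]
step 3: c = 1.490712, f(c) = -0.258148 < 0 → new bracket [1.490712, 2.590000]
step 4: c = 1.506734, f(c) = -0.096981 < 0 → new bracket [1.506734, 2.590000]

1.5067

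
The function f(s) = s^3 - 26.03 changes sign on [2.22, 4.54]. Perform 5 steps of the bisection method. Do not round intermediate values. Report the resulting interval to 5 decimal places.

f(2.220000) = -15.088952, f(4.540000) = 67.546664 (opposite signs)
step 1: m = 3.380000, f(m) = 12.584472 > 0 → root in [2.220000, 3.380000]
step 2: m = 2.800000, f(m) = -4.078000 < 0 → root in [2.800000, 3.380000]
step 3: m = 3.090000, f(m) = 3.473629 > 0 → root in [2.800000, 3.090000]
step 4: m = 2.945000, f(m) = -0.487941 < 0 → root in [2.945000, 3.090000]
step 5: m = 3.017500, f(m) = 1.445262 > 0 → root in [2.945000, 3.017500]

[2.94500, 3.01750]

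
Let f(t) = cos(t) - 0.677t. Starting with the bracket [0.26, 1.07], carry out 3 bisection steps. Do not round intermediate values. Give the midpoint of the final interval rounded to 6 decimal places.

f(0.260000) = 0.790370, f(1.070000) = -0.244266 (opposite signs)
step 1: m = 0.665000, f(m) = 0.336712 > 0 → root in [0.665000, 1.070000]
step 2: m = 0.867500, f(m) = 0.059438 > 0 → root in [0.867500, 1.070000]
step 3: m = 0.968750, f(m) = -0.089514 < 0 → root in [0.867500, 0.968750]
Midpoint of [0.867500, 0.968750] = 0.918125

0.918125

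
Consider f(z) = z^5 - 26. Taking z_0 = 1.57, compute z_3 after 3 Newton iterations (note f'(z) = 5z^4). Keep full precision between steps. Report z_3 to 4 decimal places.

z_0 = 1.570000: f = -16.461101, f' = 30.378660 → z_1 = 1.570000 - (-16.461101)/(30.378660) = 2.111864
z_1 = 2.111864: f = 16.007775, f' = 99.456633 → z_2 = 2.111864 - (16.007775)/(99.456633) = 1.950912
z_2 = 1.950912: f = 2.261030, f' = 72.430319 → z_3 = 1.950912 - (2.261030)/(72.430319) = 1.919695

1.9197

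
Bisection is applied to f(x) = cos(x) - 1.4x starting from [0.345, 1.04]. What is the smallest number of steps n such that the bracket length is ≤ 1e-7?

Initial width b − a = 1.04 − 0.345 = 0.695000.
After n steps the width is (b−a)/2^n; need (b−a)/2^n ≤ 1e-7.
So n ≥ log₂(0.695000/1e-7) = log₂(6950000.0000) ≈ 22.7286.
Hence n = 23.

23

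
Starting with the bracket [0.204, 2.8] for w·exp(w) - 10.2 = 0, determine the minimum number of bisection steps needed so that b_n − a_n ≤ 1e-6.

22

Initial width b − a = 2.8 − 0.204 = 2.596000.
After n steps the width is (b−a)/2^n; need (b−a)/2^n ≤ 1e-6.
So n ≥ log₂(2.596000/1e-6) = log₂(2596000.0000) ≈ 21.3079.
Hence n = 22.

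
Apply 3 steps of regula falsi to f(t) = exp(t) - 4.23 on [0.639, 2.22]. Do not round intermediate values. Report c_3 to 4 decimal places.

f(0.639000) = -2.335415, f(2.220000) = 4.977331
step 1: c = 1.143912, f(c) = -1.090977 < 0 → new bracket [1.143912, 2.220000]
step 2: c = 1.337374, f(c) = -0.420973 < 0 → new bracket [1.337374, 2.220000]
step 3: c = 1.406203, f(c) = -0.149567 < 0 → new bracket [1.406203, 2.220000]

1.4062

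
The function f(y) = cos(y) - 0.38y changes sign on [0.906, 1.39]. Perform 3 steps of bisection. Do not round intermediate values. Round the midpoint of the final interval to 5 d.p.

f(0.906000) = 0.272619, f(1.390000) = -0.348387 (opposite signs)
step 1: m = 1.148000, f(m) = -0.025928 < 0 → root in [0.906000, 1.148000]
step 2: m = 1.027000, f(m) = 0.127128 > 0 → root in [1.027000, 1.148000]
step 3: m = 1.087500, f(m) = 0.051450 > 0 → root in [1.087500, 1.148000]
Midpoint of [1.087500, 1.148000] = 1.117750

1.11775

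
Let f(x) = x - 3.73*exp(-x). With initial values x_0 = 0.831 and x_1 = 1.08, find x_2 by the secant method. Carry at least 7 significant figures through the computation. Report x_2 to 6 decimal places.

1.156565

f(x_0) = -0.793838, f(x_1) = -0.186691
x_2 = 1.080000 - (-0.186691)·(1.080000 - 0.831000)/(-0.186691 - (-0.793838)) = 1.156565; f(x_2) = -0.016762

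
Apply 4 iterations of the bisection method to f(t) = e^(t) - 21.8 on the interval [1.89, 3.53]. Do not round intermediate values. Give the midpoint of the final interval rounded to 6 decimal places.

3.068750

f(1.890000) = -15.180631, f(3.530000) = 12.323968 (opposite signs)
step 1: m = 2.710000, f(m) = -6.770724 < 0 → root in [2.710000, 3.530000]
step 2: m = 3.120000, f(m) = 0.846380 > 0 → root in [2.710000, 3.120000]
step 3: m = 2.915000, f(m) = -3.351188 < 0 → root in [2.915000, 3.120000]
step 4: m = 3.017500, f(m) = -1.359873 < 0 → root in [3.017500, 3.120000]
Midpoint of [3.017500, 3.120000] = 3.068750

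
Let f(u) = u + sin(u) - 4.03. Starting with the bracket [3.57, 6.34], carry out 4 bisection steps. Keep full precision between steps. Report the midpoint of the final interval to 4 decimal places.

5.0416

f(3.570000) = -0.875423, f(6.340000) = 2.366784 (opposite signs)
step 1: m = 4.955000, f(m) = -0.045714 < 0 → root in [4.955000, 6.340000]
step 2: m = 5.647500, f(m) = 1.023771 > 0 → root in [4.955000, 5.647500]
step 3: m = 5.301250, f(m) = 0.439676 > 0 → root in [4.955000, 5.301250]
step 4: m = 5.128125, f(m) = 0.183306 > 0 → root in [4.955000, 5.128125]
Midpoint of [4.955000, 5.128125] = 5.041562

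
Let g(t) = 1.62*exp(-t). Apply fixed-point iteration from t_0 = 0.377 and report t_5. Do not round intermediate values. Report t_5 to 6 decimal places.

t_1 = g(0.377000) = 1.111184
t_2 = g(1.111184) = 0.533254
t_3 = g(0.533254) = 0.950443
t_4 = g(0.950443) = 0.626243
t_5 = g(0.626243) = 0.866046

0.866046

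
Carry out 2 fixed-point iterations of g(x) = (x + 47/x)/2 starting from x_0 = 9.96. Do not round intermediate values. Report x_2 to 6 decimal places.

6.871599

x_1 = g(9.960000) = 7.339438
x_2 = g(7.339438) = 6.871599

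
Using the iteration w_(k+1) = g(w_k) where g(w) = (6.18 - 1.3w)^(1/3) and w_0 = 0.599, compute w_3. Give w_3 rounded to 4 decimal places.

w_1 = g(0.599000) = 1.754551
w_2 = g(1.754551) = 1.573938
w_3 = g(1.573938) = 1.604917

1.6049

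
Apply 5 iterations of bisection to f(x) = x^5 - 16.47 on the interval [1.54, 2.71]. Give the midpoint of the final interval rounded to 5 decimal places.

1.74109

f(1.540000) = -7.808291, f(2.710000) = 129.696031 (opposite signs)
step 1: m = 2.125000, f(m) = 26.860597 > 0 → root in [1.540000, 2.125000]
step 2: m = 1.832500, f(m) = 4.194263 > 0 → root in [1.540000, 1.832500]
step 3: m = 1.686250, f(m) = -2.836423 < 0 → root in [1.686250, 1.832500]
step 4: m = 1.759375, f(m) = 0.387458 > 0 → root in [1.686250, 1.759375]
step 5: m = 1.722812, f(m) = -1.292855 < 0 → root in [1.722812, 1.759375]
Midpoint of [1.722812, 1.759375] = 1.741094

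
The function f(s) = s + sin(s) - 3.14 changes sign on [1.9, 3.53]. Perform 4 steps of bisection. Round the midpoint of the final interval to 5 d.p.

2.96969

f(1.900000) = -0.293700, f(3.530000) = 0.011285 (opposite signs)
step 1: m = 2.715000, f(m) = -0.011229 < 0 → root in [2.715000, 3.530000]
step 2: m = 3.122500, f(m) = 0.001591 > 0 → root in [2.715000, 3.122500]
step 3: m = 2.918750, f(m) = -0.000247 < 0 → root in [2.918750, 3.122500]
step 4: m = 3.020625, f(m) = 0.001298 > 0 → root in [2.918750, 3.020625]
Midpoint of [2.918750, 3.020625] = 2.969688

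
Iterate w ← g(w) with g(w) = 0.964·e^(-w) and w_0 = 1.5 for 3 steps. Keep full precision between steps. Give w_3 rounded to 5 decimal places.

w_1 = g(1.500000) = 0.215097
w_2 = g(0.215097) = 0.777430
w_3 = g(0.777430) = 0.443040

0.44304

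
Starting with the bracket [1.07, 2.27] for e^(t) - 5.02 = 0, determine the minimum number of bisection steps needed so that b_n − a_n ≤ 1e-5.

Initial width b − a = 2.27 − 1.07 = 1.200000.
After n steps the width is (b−a)/2^n; need (b−a)/2^n ≤ 1e-5.
So n ≥ log₂(1.200000/1e-5) = log₂(120000.0000) ≈ 16.8727.
Hence n = 17.

17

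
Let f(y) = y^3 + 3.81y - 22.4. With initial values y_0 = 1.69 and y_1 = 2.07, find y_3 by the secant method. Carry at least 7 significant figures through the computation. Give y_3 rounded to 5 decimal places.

2.36328

f(y_0) = -11.134291, f(y_1) = -5.643557
y_2 = 2.070000 - (-5.643557)·(2.070000 - 1.690000)/(-5.643557 - (-11.134291)) = 2.460576; f(y_2) = 1.872201
y_3 = 2.460576 - (1.872201)·(2.460576 - 2.070000)/(1.872201 - (-5.643557)) = 2.363283; f(y_3) = -0.196714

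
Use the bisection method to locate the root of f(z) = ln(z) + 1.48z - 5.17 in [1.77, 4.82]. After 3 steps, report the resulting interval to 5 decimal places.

[2.53250, 2.91375]

f(1.770000) = -1.979420, f(4.820000) = 3.536374 (opposite signs)
step 1: m = 3.295000, f(m) = 0.899006 > 0 → root in [1.770000, 3.295000]
step 2: m = 2.532500, f(m) = -0.492693 < 0 → root in [2.532500, 3.295000]
step 3: m = 2.913750, f(m) = 0.211791 > 0 → root in [2.532500, 2.913750]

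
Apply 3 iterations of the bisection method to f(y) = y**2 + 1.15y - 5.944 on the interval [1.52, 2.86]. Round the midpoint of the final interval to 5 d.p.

f(1.520000) = -1.885600, f(2.860000) = 5.524600 (opposite signs)
step 1: m = 2.190000, f(m) = 1.370600 > 0 → root in [1.520000, 2.190000]
step 2: m = 1.855000, f(m) = -0.369725 < 0 → root in [1.855000, 2.190000]
step 3: m = 2.022500, f(m) = 0.472381 > 0 → root in [1.855000, 2.022500]
Midpoint of [1.855000, 2.022500] = 1.938750

1.93875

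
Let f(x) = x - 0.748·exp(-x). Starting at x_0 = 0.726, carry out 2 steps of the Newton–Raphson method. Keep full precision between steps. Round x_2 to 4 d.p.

0.4683

f'(x) = 1 + 0.748·exp(-x)
x_0 = 0.726000: f = 0.364087, f' = 1.361913 → x_1 = 0.726000 - (0.364087)/(1.361913) = 0.458665
x_1 = 0.458665: f = -0.014166, f' = 1.472831 → x_2 = 0.458665 - (-0.014166)/(1.472831) = 0.468283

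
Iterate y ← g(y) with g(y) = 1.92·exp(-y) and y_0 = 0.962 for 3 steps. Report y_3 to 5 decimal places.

0.76373

y_1 = g(0.962000) = 0.733686
y_2 = g(0.733686) = 0.921861
y_3 = g(0.921861) = 0.763734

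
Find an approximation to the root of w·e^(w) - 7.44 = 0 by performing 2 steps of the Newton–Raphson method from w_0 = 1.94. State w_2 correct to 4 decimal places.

1.5659

Newton update: w ← w − f(w)/f'(w).
f'(w) = (w + 1)·e^(w)
w_0 = 1.940000: f = 6.059977, f' = 20.458728 → w_1 = 1.940000 - (6.059977)/(20.458728) = 1.643795
w_1 = 1.643795: f = 1.066262, f' = 13.681033 → w_2 = 1.643795 - (1.066262)/(13.681033) = 1.565858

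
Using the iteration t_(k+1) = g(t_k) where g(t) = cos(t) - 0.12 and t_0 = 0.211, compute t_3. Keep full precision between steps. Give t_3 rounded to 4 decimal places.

t_1 = g(0.211000) = 0.857822
t_2 = g(0.857822) = 0.534087
t_3 = g(0.534087) = 0.740734

0.7407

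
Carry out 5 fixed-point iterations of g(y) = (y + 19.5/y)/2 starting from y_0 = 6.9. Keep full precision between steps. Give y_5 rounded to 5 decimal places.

y_1 = g(6.900000) = 4.863043
y_2 = g(4.863043) = 4.436439
y_3 = g(4.436439) = 4.415928
y_4 = g(4.415928) = 4.415880
y_5 = g(4.415880) = 4.415880

4.41588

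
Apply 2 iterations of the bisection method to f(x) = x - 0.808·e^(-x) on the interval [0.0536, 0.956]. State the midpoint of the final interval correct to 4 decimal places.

0.3920

f(0.053600) = -0.712231, f(0.956000) = 0.645383 (opposite signs)
step 1: m = 0.504800, f(m) = 0.017070 > 0 → root in [0.053600, 0.504800]
step 2: m = 0.279200, f(m) = -0.331962 < 0 → root in [0.279200, 0.504800]
Midpoint of [0.279200, 0.504800] = 0.392000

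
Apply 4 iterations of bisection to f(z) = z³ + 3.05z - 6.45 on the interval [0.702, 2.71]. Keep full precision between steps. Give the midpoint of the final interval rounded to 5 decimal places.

1.39225

f(0.702000) = -3.962952, f(2.710000) = 21.718011 (opposite signs)
step 1: m = 1.706000, f(m) = 3.718504 > 0 → root in [0.702000, 1.706000]
step 2: m = 1.204000, f(m) = -1.032462 < 0 → root in [1.204000, 1.706000]
step 3: m = 1.455000, f(m) = 1.068021 > 0 → root in [1.204000, 1.455000]
step 4: m = 1.329500, f(m) = -0.045040 < 0 → root in [1.329500, 1.455000]
Midpoint of [1.329500, 1.455000] = 1.392250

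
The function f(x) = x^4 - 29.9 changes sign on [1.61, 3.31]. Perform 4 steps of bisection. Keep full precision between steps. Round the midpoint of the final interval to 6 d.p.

2.300625

f(1.610000) = -23.181018, f(3.310000) = 90.136127 (opposite signs)
step 1: m = 2.460000, f(m) = 6.721863 > 0 → root in [1.610000, 2.460000]
step 2: m = 2.035000, f(m) = -12.750255 < 0 → root in [2.035000, 2.460000]
step 3: m = 2.247500, f(m) = -4.384810 < 0 → root in [2.247500, 2.460000]
step 4: m = 2.353750, f(m) = 0.793141 > 0 → root in [2.247500, 2.353750]
Midpoint of [2.247500, 2.353750] = 2.300625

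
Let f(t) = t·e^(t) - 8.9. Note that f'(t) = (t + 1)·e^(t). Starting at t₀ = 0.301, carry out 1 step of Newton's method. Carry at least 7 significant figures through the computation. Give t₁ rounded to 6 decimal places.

5.132431

t_0 = 0.301000: f = -8.493286, f' = 1.757923 → t_1 = 0.301000 - (-8.493286)/(1.757923) = 5.132431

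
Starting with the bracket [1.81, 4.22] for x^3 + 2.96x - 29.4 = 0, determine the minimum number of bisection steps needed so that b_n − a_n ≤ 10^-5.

18

Initial width b − a = 4.22 − 1.81 = 2.410000.
After n steps the width is (b−a)/2^n; need (b−a)/2^n ≤ 10^-5.
So n ≥ log₂(2.410000/10^-5) = log₂(241000.0000) ≈ 17.8787.
Hence n = 18.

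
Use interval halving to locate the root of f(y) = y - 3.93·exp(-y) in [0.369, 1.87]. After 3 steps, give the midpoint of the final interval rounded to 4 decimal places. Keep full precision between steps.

f(0.369000) = -2.348302, f(1.870000) = 1.264294 (opposite signs)
step 1: m = 1.119500, f(m) = -0.163421 < 0 → root in [1.119500, 1.870000]
step 2: m = 1.494750, f(m) = 0.613233 > 0 → root in [1.119500, 1.494750]
step 3: m = 1.307125, f(m) = 0.243679 > 0 → root in [1.119500, 1.307125]
Midpoint of [1.119500, 1.307125] = 1.213313

1.2133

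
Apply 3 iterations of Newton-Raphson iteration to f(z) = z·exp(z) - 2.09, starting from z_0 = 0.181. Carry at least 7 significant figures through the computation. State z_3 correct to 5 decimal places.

0.90444

f'(z) = (z + 1)·exp(z)
z_0 = 0.181000: f = -1.873087, f' = 1.415328 → z_1 = 0.181000 - (-1.873087)/(1.415328) = 1.504429
z_1 = 1.504429: f = 4.682314, f' = 11.273897 → z_2 = 1.504429 - (4.682314)/(11.273897) = 1.089106
z_2 = 1.089106: f = 1.146404, f' = 6.208019 → z_3 = 1.089106 - (1.146404)/(6.208019) = 0.904441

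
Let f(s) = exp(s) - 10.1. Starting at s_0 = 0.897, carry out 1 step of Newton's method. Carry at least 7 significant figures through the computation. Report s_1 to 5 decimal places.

4.01569

f'(s) = exp(s)
s_0 = 0.897000: f = -7.647765, f' = 2.452235 → s_1 = 0.897000 - (-7.647765)/(2.452235) = 4.015691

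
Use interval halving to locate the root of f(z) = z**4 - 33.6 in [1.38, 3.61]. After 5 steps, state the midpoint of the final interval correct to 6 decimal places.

2.390469

f(1.380000) = -29.973261, f(3.610000) = 136.235630 (opposite signs)
step 1: m = 2.495000, f(m) = 5.150936 > 0 → root in [1.380000, 2.495000]
step 2: m = 1.937500, f(m) = -19.508188 < 0 → root in [1.937500, 2.495000]
step 3: m = 2.216250, f(m) = -9.474574 < 0 → root in [2.216250, 2.495000]
step 4: m = 2.355625, f(m) = -2.808941 < 0 → root in [2.355625, 2.495000]
step 5: m = 2.425312, f(m) = 0.999579 > 0 → root in [2.355625, 2.425312]
Midpoint of [2.355625, 2.425312] = 2.390469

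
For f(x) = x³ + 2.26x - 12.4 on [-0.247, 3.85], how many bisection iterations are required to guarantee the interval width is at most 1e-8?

Initial width b − a = 3.85 − -0.247 = 4.097000.
After n steps the width is (b−a)/2^n; need (b−a)/2^n ≤ 1e-8.
So n ≥ log₂(4.097000/1e-8) = log₂(409700000.0000) ≈ 28.6100.
Hence n = 29.

29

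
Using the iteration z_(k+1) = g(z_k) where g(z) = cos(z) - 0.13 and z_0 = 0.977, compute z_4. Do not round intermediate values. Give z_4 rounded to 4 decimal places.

z_1 = g(0.977000) = 0.429512
z_2 = g(0.429512) = 0.779169
z_3 = g(0.779169) = 0.581498
z_4 = g(0.581498) = 0.705641

0.7056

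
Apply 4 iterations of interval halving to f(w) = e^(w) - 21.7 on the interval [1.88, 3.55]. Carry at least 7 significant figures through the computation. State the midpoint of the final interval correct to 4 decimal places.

3.0803

f(1.880000) = -15.146495, f(3.550000) = 13.113317 (opposite signs)
step 1: m = 2.715000, f(m) = -6.595390 < 0 → root in [2.715000, 3.550000]
step 2: m = 3.132500, f(m) = 1.231236 > 0 → root in [2.715000, 3.132500]
step 3: m = 2.923750, f(m) = -3.089052 < 0 → root in [2.923750, 3.132500]
step 4: m = 3.028125, f(m) = -1.041538 < 0 → root in [3.028125, 3.132500]
Midpoint of [3.028125, 3.132500] = 3.080312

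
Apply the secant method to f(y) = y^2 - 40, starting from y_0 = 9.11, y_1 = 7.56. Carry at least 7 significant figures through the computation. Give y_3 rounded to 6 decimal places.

6.342655

f(y_0) = 42.992100, f(y_1) = 17.153600
y_2 = 7.560000 - (17.153600)·(7.560000 - 9.110000)/(17.153600 - (42.992100)) = 6.530990; f(y_2) = 2.653828
y_3 = 6.530990 - (2.653828)·(6.530990 - 7.560000)/(2.653828 - (17.153600)) = 6.342655; f(y_3) = 0.229269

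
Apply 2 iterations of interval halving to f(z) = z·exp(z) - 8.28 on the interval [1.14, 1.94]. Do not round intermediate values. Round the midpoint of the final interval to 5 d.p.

1.64000

f(1.140000) = -4.715484, f(1.940000) = 5.219977 (opposite signs)
step 1: m = 1.540000, f(m) = -1.096531 < 0 → root in [1.540000, 1.940000]
step 2: m = 1.740000, f(m) = 1.633378 > 0 → root in [1.540000, 1.740000]
Midpoint of [1.540000, 1.740000] = 1.640000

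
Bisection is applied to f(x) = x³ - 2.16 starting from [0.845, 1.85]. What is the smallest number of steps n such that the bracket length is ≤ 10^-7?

24

Initial width b − a = 1.85 − 0.845 = 1.005000.
After n steps the width is (b−a)/2^n; need (b−a)/2^n ≤ 10^-7.
So n ≥ log₂(1.005000/10^-7) = log₂(10050000.0000) ≈ 23.2607.
Hence n = 24.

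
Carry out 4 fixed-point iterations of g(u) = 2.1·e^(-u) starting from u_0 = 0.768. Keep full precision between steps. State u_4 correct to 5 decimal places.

0.81173

u_1 = g(0.768000) = 0.974274
u_2 = g(0.974274) = 0.792679
u_3 = g(0.792679) = 0.950524
u_4 = g(0.950524) = 0.811731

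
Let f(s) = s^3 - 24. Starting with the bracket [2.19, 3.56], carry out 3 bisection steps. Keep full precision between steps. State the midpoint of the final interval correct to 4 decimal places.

2.9606

f(2.190000) = -13.496541, f(3.560000) = 21.118016 (opposite signs)
step 1: m = 2.875000, f(m) = -0.236328 < 0 → root in [2.875000, 3.560000]
step 2: m = 3.217500, f(m) = 9.308545 > 0 → root in [2.875000, 3.217500]
step 3: m = 3.046250, f(m) = 4.268100 > 0 → root in [2.875000, 3.046250]
Midpoint of [2.875000, 3.046250] = 2.960625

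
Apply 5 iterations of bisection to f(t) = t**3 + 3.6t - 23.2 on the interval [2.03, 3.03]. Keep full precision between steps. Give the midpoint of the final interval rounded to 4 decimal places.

2.4206

f(2.030000) = -7.526573, f(3.030000) = 15.526127 (opposite signs)
step 1: m = 2.530000, f(m) = 2.102277 > 0 → root in [2.030000, 2.530000]
step 2: m = 2.280000, f(m) = -3.139648 < 0 → root in [2.280000, 2.530000]
step 3: m = 2.405000, f(m) = -0.631420 < 0 → root in [2.405000, 2.530000]
step 4: m = 2.467500, f(m) = 0.706513 > 0 → root in [2.405000, 2.467500]
step 5: m = 2.436250, f(m) = 0.030409 > 0 → root in [2.405000, 2.436250]
Midpoint of [2.405000, 2.436250] = 2.420625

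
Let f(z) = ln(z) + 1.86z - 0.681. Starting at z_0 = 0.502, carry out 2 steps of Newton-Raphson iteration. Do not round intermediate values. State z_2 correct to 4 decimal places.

0.6217

f'(z) = 1/z + 1.86
z_0 = 0.502000: f = -0.436435, f' = 3.852032 → z_1 = 0.502000 - (-0.436435)/(3.852032) = 0.615300
z_1 = 0.615300: f = -0.022187, f' = 3.485224 → z_2 = 0.615300 - (-0.022187)/(3.485224) = 0.621666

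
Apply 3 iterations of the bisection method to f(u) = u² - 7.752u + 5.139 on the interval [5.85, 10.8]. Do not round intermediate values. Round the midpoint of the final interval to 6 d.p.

f(5.850000) = -5.987700, f(10.800000) = 38.057400 (opposite signs)
step 1: m = 8.325000, f(m) = 9.909225 > 0 → root in [5.850000, 8.325000]
step 2: m = 7.087500, f(m) = 0.429356 > 0 → root in [5.850000, 7.087500]
step 3: m = 6.468750, f(m) = -3.162023 < 0 → root in [6.468750, 7.087500]
Midpoint of [6.468750, 7.087500] = 6.778125

6.778125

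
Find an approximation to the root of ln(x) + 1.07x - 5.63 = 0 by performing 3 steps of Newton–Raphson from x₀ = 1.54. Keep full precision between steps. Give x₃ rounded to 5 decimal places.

f'(x) = 1/x + 1.07
x_0 = 1.540000: f = -3.550418, f' = 1.719351 → x_1 = 1.540000 - (-3.550418)/(1.719351) = 3.604976
x_1 = 3.604976: f = -0.490361, f' = 1.347394 → x_2 = 3.604976 - (-0.490361)/(1.347394) = 3.968908
x_2 = 3.968908: f = -0.004777, f' = 1.321958 → x_3 = 3.968908 - (-0.004777)/(1.321958) = 3.972522

3.97252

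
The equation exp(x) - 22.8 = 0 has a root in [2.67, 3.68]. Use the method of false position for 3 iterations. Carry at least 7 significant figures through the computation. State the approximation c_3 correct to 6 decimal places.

False-position update: c = (a·f(b) − b·f(a))/(f(b) − f(a)); replace the endpoint whose sign matches f(c).
f(2.670000) = -8.360031, f(3.680000) = 16.846394
step 1: c = 3.004979, f(c) = -2.614201 < 0 → new bracket [3.004979, 3.680000]
step 2: c = 3.095657, f(c) = -0.698247 < 0 → new bracket [3.095657, 3.680000]
step 3: c = 3.118913, f(c) = -0.178228 < 0 → new bracket [3.118913, 3.680000]

3.118913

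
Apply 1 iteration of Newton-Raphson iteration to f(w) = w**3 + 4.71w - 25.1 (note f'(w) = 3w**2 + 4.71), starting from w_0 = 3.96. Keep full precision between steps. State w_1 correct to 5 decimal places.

w_0 = 3.960000: f = 55.650736, f' = 51.754800 → w_1 = 3.960000 - (55.650736)/(51.754800) = 2.884723

2.88472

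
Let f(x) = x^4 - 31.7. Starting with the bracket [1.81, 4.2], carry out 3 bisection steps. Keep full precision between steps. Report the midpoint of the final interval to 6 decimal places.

2.258125

f(1.810000) = -20.967169, f(4.200000) = 279.469600 (opposite signs)
step 1: m = 3.005000, f(m) = 49.841352 > 0 → root in [1.810000, 3.005000]
step 2: m = 2.407500, f(m) = 1.894268 > 0 → root in [1.810000, 2.407500]
step 3: m = 2.108750, f(m) = -11.925734 < 0 → root in [2.108750, 2.407500]
Midpoint of [2.108750, 2.407500] = 2.258125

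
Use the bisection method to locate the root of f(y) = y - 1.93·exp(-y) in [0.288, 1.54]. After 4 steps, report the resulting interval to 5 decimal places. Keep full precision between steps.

[0.83575, 0.91400]

f(0.288000) = -1.159040, f(1.540000) = 1.126244 (opposite signs)
step 1: m = 0.914000, f(m) = 0.140230 > 0 → root in [0.288000, 0.914000]
step 2: m = 0.601000, f(m) = -0.457148 < 0 → root in [0.601000, 0.914000]
step 3: m = 0.757500, f(m) = -0.147356 < 0 → root in [0.757500, 0.914000]
step 4: m = 0.835750, f(m) = -0.001000 < 0 → root in [0.835750, 0.914000]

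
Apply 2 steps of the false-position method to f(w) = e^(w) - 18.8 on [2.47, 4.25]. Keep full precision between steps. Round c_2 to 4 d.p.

2.8009

f(2.470000) = -6.977553, f(4.250000) = 51.305412
step 1: c = 2.683099, f(c) = -4.169637 < 0 → new bracket [2.683099, 4.250000]
step 2: c = 2.800871, f(c) = -2.341023 < 0 → new bracket [2.800871, 4.250000]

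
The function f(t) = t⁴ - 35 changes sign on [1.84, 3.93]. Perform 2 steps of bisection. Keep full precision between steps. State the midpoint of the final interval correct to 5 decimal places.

2.62375

f(1.840000) = -23.537713, f(3.930000) = 203.544936 (opposite signs)
step 1: m = 2.885000, f(m) = 34.276074 > 0 → root in [1.840000, 2.885000]
step 2: m = 2.362500, f(m) = -3.847904 < 0 → root in [2.362500, 2.885000]
Midpoint of [2.362500, 2.885000] = 2.623750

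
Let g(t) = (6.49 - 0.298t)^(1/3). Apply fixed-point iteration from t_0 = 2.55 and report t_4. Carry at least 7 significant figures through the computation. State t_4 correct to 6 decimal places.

1.812060

t_1 = g(2.550000) = 1.789455
t_2 = g(1.789455) = 1.812743
t_3 = g(1.812743) = 1.812039
t_4 = g(1.812039) = 1.812060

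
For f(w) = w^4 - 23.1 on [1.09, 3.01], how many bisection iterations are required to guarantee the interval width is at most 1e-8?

Initial width b − a = 3.01 − 1.09 = 1.920000.
After n steps the width is (b−a)/2^n; need (b−a)/2^n ≤ 1e-8.
So n ≥ log₂(1.920000/1e-8) = log₂(192000000.0000) ≈ 27.5165.
Hence n = 28.

28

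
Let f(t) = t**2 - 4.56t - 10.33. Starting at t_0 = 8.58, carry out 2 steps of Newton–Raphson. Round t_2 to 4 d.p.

f'(t) = 2t - 4.56
t_0 = 8.580000: f = 24.161600, f' = 12.600000 → t_1 = 8.580000 - (24.161600)/(12.600000) = 6.662413
t_1 = 6.662413: f = 3.677141, f' = 8.764825 → t_2 = 6.662413 - (3.677141)/(8.764825) = 6.242879

6.2429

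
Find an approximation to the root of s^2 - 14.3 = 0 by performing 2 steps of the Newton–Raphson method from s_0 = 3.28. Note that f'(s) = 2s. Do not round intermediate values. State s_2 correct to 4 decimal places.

3.7817

s_0 = 3.280000: f = -3.541600, f' = 6.560000 → s_1 = 3.280000 - (-3.541600)/(6.560000) = 3.819878
s_1 = 3.819878: f = 0.291468, f' = 7.639756 → s_2 = 3.819878 - (0.291468)/(7.639756) = 3.781727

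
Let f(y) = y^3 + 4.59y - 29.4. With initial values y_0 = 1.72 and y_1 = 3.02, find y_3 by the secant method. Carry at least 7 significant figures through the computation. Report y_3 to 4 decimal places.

2.5799

f(y_0) = -16.416752, f(y_1) = 12.005408
y_2 = 3.020000 - (12.005408)·(3.020000 - 1.720000)/(12.005408 - (-16.416752)) = 2.470885; f(y_2) = -2.973208
y_3 = 2.470885 - (-2.973208)·(2.470885 - 3.020000)/(-2.973208 - (12.005408)) = 2.579883; f(y_3) = -0.387169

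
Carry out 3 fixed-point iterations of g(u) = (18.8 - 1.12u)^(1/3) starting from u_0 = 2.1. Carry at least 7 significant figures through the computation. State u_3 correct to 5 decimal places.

u_1 = g(2.100000) = 2.543144
u_2 = g(2.543144) = 2.517303
u_3 = g(2.517303) = 2.518824

2.51882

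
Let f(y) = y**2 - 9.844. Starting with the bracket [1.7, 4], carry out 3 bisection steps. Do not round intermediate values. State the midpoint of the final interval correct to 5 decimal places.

3.28125

f(1.700000) = -6.954000, f(4.000000) = 6.156000 (opposite signs)
step 1: m = 2.850000, f(m) = -1.721500 < 0 → root in [2.850000, 4.000000]
step 2: m = 3.425000, f(m) = 1.886625 > 0 → root in [2.850000, 3.425000]
step 3: m = 3.137500, f(m) = -0.000094 < 0 → root in [3.137500, 3.425000]
Midpoint of [3.137500, 3.425000] = 3.281250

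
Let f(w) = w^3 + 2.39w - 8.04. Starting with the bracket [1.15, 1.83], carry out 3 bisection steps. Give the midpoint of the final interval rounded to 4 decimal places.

1.6175

f(1.150000) = -3.770625, f(1.830000) = 2.462187 (opposite signs)
step 1: m = 1.490000, f(m) = -1.170951 < 0 → root in [1.490000, 1.830000]
step 2: m = 1.660000, f(m) = 0.501696 > 0 → root in [1.490000, 1.660000]
step 3: m = 1.575000, f(m) = -0.368766 < 0 → root in [1.575000, 1.660000]
Midpoint of [1.575000, 1.660000] = 1.617500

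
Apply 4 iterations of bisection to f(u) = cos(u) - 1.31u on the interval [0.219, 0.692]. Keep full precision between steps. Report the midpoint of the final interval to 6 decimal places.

0.618094

f(0.219000) = 0.689225, f(0.692000) = -0.136549 (opposite signs)
step 1: m = 0.455500, f(m) = 0.301336 > 0 → root in [0.455500, 0.692000]
step 2: m = 0.573750, f(m) = 0.088259 > 0 → root in [0.573750, 0.692000]
step 3: m = 0.632875, f(m) = -0.022736 < 0 → root in [0.573750, 0.632875]
step 4: m = 0.603312, f(m) = 0.033121 > 0 → root in [0.603312, 0.632875]
Midpoint of [0.603312, 0.632875] = 0.618094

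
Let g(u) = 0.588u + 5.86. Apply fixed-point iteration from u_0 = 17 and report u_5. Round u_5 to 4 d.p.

u_1 = g(17.000000) = 15.856000
u_2 = g(15.856000) = 15.183328
u_3 = g(15.183328) = 14.787797
u_4 = g(14.787797) = 14.555225
u_5 = g(14.555225) = 14.418472

14.4185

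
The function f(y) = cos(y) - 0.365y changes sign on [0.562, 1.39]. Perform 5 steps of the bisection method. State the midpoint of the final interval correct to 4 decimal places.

1.1442

f(0.562000) = 0.641061, f(1.390000) = -0.327537 (opposite signs)
step 1: m = 0.976000, f(m) = 0.204100 > 0 → root in [0.976000, 1.390000]
step 2: m = 1.183000, f(m) = -0.053646 < 0 → root in [0.976000, 1.183000]
step 3: m = 1.079500, f(m) = 0.077752 > 0 → root in [1.079500, 1.183000]
step 4: m = 1.131250, f(m) = 0.012623 > 0 → root in [1.131250, 1.183000]
step 5: m = 1.157125, f(m) = -0.020377 < 0 → root in [1.131250, 1.157125]
Midpoint of [1.131250, 1.157125] = 1.144187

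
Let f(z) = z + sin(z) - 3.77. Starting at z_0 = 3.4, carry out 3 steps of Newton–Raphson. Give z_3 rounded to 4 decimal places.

-155.7522

f'(z) = 1 + cos(z)
z_0 = 3.400000: f = -0.625541, f' = 0.033202 → z_1 = 3.400000 - (-0.625541)/(0.033202) = 22.240574
z_1 = 22.240574: f = 18.223727, f' = 0.030946 → z_2 = 22.240574 - (18.223727)/(0.030946) = -566.656340
z_2 = -566.656340: f = -571.346958, f' = 1.390463 → z_3 = -566.656340 - (-571.346958)/(1.390463) = -155.752194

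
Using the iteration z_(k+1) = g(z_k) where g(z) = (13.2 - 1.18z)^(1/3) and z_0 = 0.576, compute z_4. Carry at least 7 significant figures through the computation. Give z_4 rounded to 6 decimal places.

z_1 = g(0.576000) = 2.322051
z_2 = g(2.322051) = 2.186974
z_3 = g(2.186974) = 2.198027
z_4 = g(2.198027) = 2.197126

2.197126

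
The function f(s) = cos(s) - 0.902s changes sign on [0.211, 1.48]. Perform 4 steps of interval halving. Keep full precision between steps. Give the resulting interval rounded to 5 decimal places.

f(0.211000) = 0.787500, f(1.480000) = -1.244288 (opposite signs)
step 1: m = 0.845500, f(m) = -0.099284 < 0 → root in [0.211000, 0.845500]
step 2: m = 0.528250, f(m) = 0.387209 > 0 → root in [0.528250, 0.845500]
step 3: m = 0.686875, f(m) = 0.153670 > 0 → root in [0.686875, 0.845500]
step 4: m = 0.766188, f(m) = 0.029458 > 0 → root in [0.766188, 0.845500]

[0.76619, 0.84550]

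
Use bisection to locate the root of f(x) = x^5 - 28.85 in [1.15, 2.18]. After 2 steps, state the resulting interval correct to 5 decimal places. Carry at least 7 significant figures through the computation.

f(1.150000) = -26.838643, f(2.180000) = 20.385967 (opposite signs)
step 1: m = 1.665000, f(m) = -16.054090 < 0 → root in [1.665000, 2.180000]
step 2: m = 1.922500, f(m) = -2.587761 < 0 → root in [1.922500, 2.180000]

[1.92250, 2.18000]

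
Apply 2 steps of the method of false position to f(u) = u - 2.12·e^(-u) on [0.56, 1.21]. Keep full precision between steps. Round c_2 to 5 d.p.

0.88155

f(0.560000) = -0.650963, f(1.210000) = 0.577822
step 1: c = 0.904345, f(c) = 0.046154 > 0 → new bracket [0.560000, 0.904345]
step 2: c = 0.881547, f(c) = 0.003566 > 0 → new bracket [0.560000, 0.881547]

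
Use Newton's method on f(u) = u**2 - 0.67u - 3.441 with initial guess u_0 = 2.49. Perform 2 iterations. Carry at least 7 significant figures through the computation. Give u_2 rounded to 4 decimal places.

2.2201

f'(u) = 2u - 0.67
u_0 = 2.490000: f = 1.090800, f' = 4.310000 → u_1 = 2.490000 - (1.090800)/(4.310000) = 2.236914
u_1 = 2.236914: f = 0.064052, f' = 3.803828 → u_2 = 2.236914 - (0.064052)/(3.803828) = 2.220075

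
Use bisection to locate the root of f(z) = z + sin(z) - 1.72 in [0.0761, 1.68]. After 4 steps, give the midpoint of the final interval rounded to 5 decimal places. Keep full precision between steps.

f(0.076100) = -1.567873, f(1.680000) = 0.954043 (opposite signs)
step 1: m = 0.878050, f(m) = -0.072455 < 0 → root in [0.878050, 1.680000]
step 2: m = 1.279025, f(m) = 0.516761 > 0 → root in [0.878050, 1.279025]
step 3: m = 1.078537, f(m) = 0.239805 > 0 → root in [0.878050, 1.078537]
step 4: m = 0.978294, f(m) = 0.087839 > 0 → root in [0.878050, 0.978294]
Midpoint of [0.878050, 0.978294] = 0.928172

0.92817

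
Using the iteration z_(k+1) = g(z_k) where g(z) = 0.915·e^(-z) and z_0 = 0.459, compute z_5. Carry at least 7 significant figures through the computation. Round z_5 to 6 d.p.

0.539040

z_1 = g(0.459000) = 0.578202
z_2 = g(0.578202) = 0.513229
z_3 = g(0.513229) = 0.547682
z_4 = g(0.547682) = 0.529134
z_5 = g(0.529134) = 0.539040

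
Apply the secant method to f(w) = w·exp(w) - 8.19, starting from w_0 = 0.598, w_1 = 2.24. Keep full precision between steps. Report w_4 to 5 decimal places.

Secant update: w_(k+1) = w_k − f(w_k)·(w_k − w_(k-1))/(f(w_k) − f(w_(k-1))).
f(w_0) = -7.102550, f(w_1) = 12.851062
w_2 = 2.240000 - (12.851062)·(2.240000 - 0.598000)/(12.851062 - (-7.102550)) = 1.182475; f(w_2) = -4.332248
w_3 = 1.182475 - (-4.332248)·(1.182475 - 2.240000)/(-4.332248 - (12.851062)) = 1.449098; f(w_3) = -2.017902
w_4 = 1.449098 - (-2.017902)·(1.449098 - 1.182475)/(-2.017902 - (-4.332248)) = 1.681569; f(w_4) = 0.846718

1.68157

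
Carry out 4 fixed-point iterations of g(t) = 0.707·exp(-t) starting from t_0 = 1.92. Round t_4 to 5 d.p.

t_1 = g(1.920000) = 0.103651
t_2 = g(0.103651) = 0.637389
t_3 = g(0.637389) = 0.373771
t_4 = g(0.373771) = 0.486511

0.48651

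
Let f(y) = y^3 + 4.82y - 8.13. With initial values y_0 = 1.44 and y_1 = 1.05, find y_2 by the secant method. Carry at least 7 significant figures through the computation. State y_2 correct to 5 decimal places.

1.25103

f(y_0) = 1.796784, f(y_1) = -1.911375
y_2 = 1.050000 - (-1.911375)·(1.050000 - 1.440000)/(-1.911375 - (1.796784)) = 1.251026; f(y_2) = -0.142117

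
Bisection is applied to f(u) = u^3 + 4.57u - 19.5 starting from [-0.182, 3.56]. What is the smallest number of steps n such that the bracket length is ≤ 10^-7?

26

Initial width b − a = 3.56 − -0.182 = 3.742000.
After n steps the width is (b−a)/2^n; need (b−a)/2^n ≤ 10^-7.
So n ≥ log₂(3.742000/10^-7) = log₂(37420000.0000) ≈ 25.1573.
Hence n = 26.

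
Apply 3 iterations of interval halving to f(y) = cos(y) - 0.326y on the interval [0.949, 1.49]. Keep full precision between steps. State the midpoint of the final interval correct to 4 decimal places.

f(0.949000) = 0.273122, f(1.490000) = -0.405032 (opposite signs)
step 1: m = 1.219500, f(m) = -0.053442 < 0 → root in [0.949000, 1.219500]
step 2: m = 1.084250, f(m) = 0.114110 > 0 → root in [1.084250, 1.219500]
step 3: m = 1.151875, f(m) = 0.031264 > 0 → root in [1.151875, 1.219500]
Midpoint of [1.151875, 1.219500] = 1.185688

1.1857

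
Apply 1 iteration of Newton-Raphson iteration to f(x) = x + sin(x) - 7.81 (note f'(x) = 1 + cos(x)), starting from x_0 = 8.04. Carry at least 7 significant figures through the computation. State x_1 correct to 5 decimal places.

6.55206

Newton update: x ← x − f(x)/f'(x).
x_0 = 8.040000: f = 1.212748, f' = 0.815053 → x_1 = 8.040000 - (1.212748)/(0.815053) = 6.552061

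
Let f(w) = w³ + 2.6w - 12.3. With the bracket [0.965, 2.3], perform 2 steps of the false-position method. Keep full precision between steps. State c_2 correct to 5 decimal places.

f(0.965000) = -8.892368, f(2.300000) = 5.847000
step 1: c = 1.770415, f(c) = -2.147784 < 0 → new bracket [1.770415, 2.300000]
step 2: c = 1.912687, f(c) = -0.329691 < 0 → new bracket [1.912687, 2.300000]

1.91269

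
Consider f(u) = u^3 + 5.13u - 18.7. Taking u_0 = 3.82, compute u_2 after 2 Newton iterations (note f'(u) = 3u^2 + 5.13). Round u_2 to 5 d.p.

u_0 = 3.820000: f = 56.639568, f' = 48.907200 → u_1 = 3.820000 - (56.639568)/(48.907200) = 2.661897
u_1 = 2.661897: f = 13.816927, f' = 26.387089 → u_2 = 2.661897 - (13.816927)/(26.387089) = 2.138273

2.13827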